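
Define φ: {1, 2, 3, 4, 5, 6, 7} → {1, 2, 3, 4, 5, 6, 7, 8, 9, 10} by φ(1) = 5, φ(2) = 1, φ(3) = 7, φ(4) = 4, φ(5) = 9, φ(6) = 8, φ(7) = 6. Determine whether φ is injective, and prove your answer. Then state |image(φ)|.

7

The values φ(1), …, φ(7) are 5, 1, 7, 4, 9, 8, 6 — all distinct.
So φ(s) = φ(t) only when s = t, and φ is injective.
The image of φ is {1, 4, 5, 6, 7, 8, 9}, which has 7 elements.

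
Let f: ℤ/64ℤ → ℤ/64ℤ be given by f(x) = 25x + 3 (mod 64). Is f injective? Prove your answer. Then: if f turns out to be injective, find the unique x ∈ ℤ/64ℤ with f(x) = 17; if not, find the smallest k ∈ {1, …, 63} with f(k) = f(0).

62

By definition, f is injective if f(u) = f(v) implies u = v.
If f(u) = f(v), then 25u ≡ 25v (mod 64). Because gcd(25, 64) = 1, we may cancel 25 to get u ≡ v (mod 64).
Thus f is injective.
We now compute 25⁻¹ mod 64 explicitly. Euclid's algorithm: 64 = 2·25 + 14, 25 = 1·14 + 11, 14 = 1·11 + 3, 11 = 3·3 + 2, 3 = 1·2 + 1; back-substituting gives 1 = 41·25 − 16·64, so 25⁻¹ ≡ 41 (mod 64).
Since f is injective, we find f⁻¹(17): we need 25x ≡ 17 − 3 ≡ 14 (mod 64). Using 25⁻¹ = 41: x ≡ 41·14 = 574 = 8·64 + 62, so x = 62.
Check: f(62) = 25·62 + 3 = 1553 = 24·64 + 17 ≡ 17 (mod 64).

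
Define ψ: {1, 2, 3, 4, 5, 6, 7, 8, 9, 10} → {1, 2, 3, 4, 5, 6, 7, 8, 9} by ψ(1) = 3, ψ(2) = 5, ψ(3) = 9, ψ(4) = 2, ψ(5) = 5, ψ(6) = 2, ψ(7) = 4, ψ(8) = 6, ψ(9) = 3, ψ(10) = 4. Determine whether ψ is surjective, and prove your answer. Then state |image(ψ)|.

No element maps to 1, so ψ is not surjective.
The image of ψ is {2, 3, 4, 5, 6, 9}, which has 6 elements.

6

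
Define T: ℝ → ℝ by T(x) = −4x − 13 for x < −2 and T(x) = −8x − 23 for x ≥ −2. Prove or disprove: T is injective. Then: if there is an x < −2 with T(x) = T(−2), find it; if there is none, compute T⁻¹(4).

Both pieces are strictly decreasing (slopes −4 and −8), so each is injective on its own interval.
The left piece maps (−∞, −2) onto (−5, ∞); the right piece maps [−2, ∞) onto (−∞, −7].
These images are disjoint, so no value is attained by both pieces. Thus T is injective.
Because the two images are disjoint, no x < −2 has T(x) = T(−2), so we compute T⁻¹(4): 4 lies in (−5, ∞), so solve −4x − 13 = 4: x = (4 + 13)/(−4) = −17/4.

-17/4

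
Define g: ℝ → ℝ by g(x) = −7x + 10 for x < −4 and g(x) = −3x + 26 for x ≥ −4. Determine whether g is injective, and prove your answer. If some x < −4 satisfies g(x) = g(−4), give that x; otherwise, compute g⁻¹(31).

-5/3

Both pieces are strictly decreasing (slopes −7 and −3), so each is injective on its own interval.
The left piece maps (−∞, −4) onto (38, ∞); the right piece maps [−4, ∞) onto (−∞, 38].
These images are disjoint, so no value is attained by both pieces. Hence g is injective.
Because the two images are disjoint, no x < −4 has g(x) = g(−4), so we compute g⁻¹(31): 31 lies in (−∞, 38], so solve −3x + 26 = 31: x = (31 − 26)/(−3) = −5/3.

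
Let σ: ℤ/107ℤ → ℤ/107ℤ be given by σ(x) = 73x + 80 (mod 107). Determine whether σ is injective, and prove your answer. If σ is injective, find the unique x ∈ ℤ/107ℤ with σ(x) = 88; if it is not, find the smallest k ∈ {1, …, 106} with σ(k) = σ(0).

Recall: σ is injective when σ(u) = σ(v) forces u = v.
If σ(u) = σ(v), then 73u ≡ 73v (mod 107). Because gcd(73, 107) = 1, we may cancel 73 to get u ≡ v (mod 107).
So σ is injective.
We now compute 73⁻¹ mod 107 explicitly. Euclid's algorithm: 107 = 1·73 + 34, 73 = 2·34 + 5, 34 = 6·5 + 4, 5 = 1·4 + 1; back-substituting gives 1 = 22·73 − 15·107, so 73⁻¹ ≡ 22 (mod 107).
Since σ is injective, we find σ⁻¹(88): we need 73x ≡ 88 − 80 ≡ 8 (mod 107). Using 73⁻¹ = 22: x ≡ 22·8 = 176 = 1·107 + 69, so x = 69.
Check: σ(69) = 73·69 + 80 = 5117 = 47·107 + 88 ≡ 88 (mod 107).

69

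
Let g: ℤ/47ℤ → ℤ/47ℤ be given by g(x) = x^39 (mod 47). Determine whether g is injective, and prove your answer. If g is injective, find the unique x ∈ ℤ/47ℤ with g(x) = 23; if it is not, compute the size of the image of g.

Since 47 is prime, the nonzero elements of ℤ/47ℤ form a cyclic group of order 46.
As gcd(39, 46) = 1, raising to the 39th power is a bijection on this group: if x_1^39 ≡ x_2^39 then (x_1x_2^{−1})^39 = 1, and the only element of order dividing gcd(39, 46) = 1 is 1, so x_1 = x_2.
With g(0) = 0 this makes g injective on all of ℤ/47ℤ, hence bijective (finite equal-size domain and codomain). In particular g is injective.
Since g is injective, we find the preimage of 23. The inverse of x ↦ x^39 on (ℤ/47ℤ)^× is x ↦ x^13, because 39·13 = 507 = 11·46 + 1 ≡ 1 (mod 46) and x^{46} = 1 for x ≠ 0 (Fermat). So g⁻¹(23) = 23^13 mod 47.
Repeated squaring mod 47: 23^1 ≡ 23, 23^2 ≡ 23² = 529 ≡ 12, 23^4 ≡ 12² = 144 ≡ 3, 23^8 ≡ 3² = 9. Since 13 = 8 + 4 + 1, 23^13 ≡ 9·3·23: 9·3 = 27, then 27·23 = 621 ≡ 10. So 23^13 ≡ 10 (mod 47).
Hence g⁻¹(23) = 10.

10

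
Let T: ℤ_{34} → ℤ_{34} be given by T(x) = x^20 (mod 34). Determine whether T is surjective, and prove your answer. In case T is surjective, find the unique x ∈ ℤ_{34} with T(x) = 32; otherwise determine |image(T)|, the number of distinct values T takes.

10

T(3): Repeated squaring mod 34: 3^1 ≡ 3, 3^2 ≡ 3² = 9, 3^4 ≡ 9² = 81 ≡ 13, 3^8 ≡ 13² = 169 ≡ 33, 3^16 ≡ 33² = 1089 ≡ 1. Since 20 = 16 + 4, 3^20 ≡ 1·13: 1·13 = 13. So 3^20 ≡ 13 (mod 34).
T(5): Repeated squaring mod 34: 5^1 ≡ 5, 5^2 ≡ 5² = 25, 5^4 ≡ 25² = 625 ≡ 13, 5^8 ≡ 13² = 169 ≡ 33, 5^16 ≡ 33² = 1089 ≡ 1. Since 20 = 16 + 4, 5^20 ≡ 1·13: 1·13 = 13. So 5^20 ≡ 13 (mod 34).
So T(3) = T(5) = 13 while 3 ≠ 5, thus T is not injective.
A non-injective map from the 34-element set ℤ_{34} to itself takes at most 33 distinct values, so it cannot be surjective. Thus T is not surjective.
Since T is not surjective, we determine |image(T)|. Computing x^20 mod 34 for each x (by repeated squaring, reducing mod 34 at every step), the values T(0), T(1), …, T(33) are: 0, 1, 16, 13, 18, 13, 4, 21, 16, 33, 4, 21, 30, 1, 30, 33, 18, 17, 18, 33, 30, 1, 30, 21, 4, 33, 16, 21, 4, 13, 18, 13, 16, 1.
The distinct values are {0, 1, 4, 13, 16, 17, 18, 21, 30, 33}; there are 10 of them.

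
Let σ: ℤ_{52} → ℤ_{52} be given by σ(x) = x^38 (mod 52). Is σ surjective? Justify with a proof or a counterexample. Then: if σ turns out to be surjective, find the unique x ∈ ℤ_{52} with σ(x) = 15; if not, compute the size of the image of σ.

σ(12): Repeated squaring mod 52: 12^1 ≡ 12, 12^2 ≡ 12² = 144 ≡ 40, 12^4 ≡ 40² = 1600 ≡ 40, 12^8 ≡ 40² = 1600 ≡ 40, 12^16 ≡ 40² = 1600 ≡ 40, 12^32 ≡ 40² = 1600 ≡ 40. Since 38 = 32 + 4 + 2, 12^38 ≡ 40·40·40: 40·40 = 1600 ≡ 40, then 40·40 = 1600 ≡ 40. So 12^38 ≡ 40 (mod 52).
σ(14): Repeated squaring mod 52: 14^1 ≡ 14, 14^2 ≡ 14² = 196 ≡ 40, 14^4 ≡ 40² = 1600 ≡ 40, 14^8 ≡ 40² = 1600 ≡ 40, 14^16 ≡ 40² = 1600 ≡ 40, 14^32 ≡ 40² = 1600 ≡ 40. Since 38 = 32 + 4 + 2, 14^38 ≡ 40·40·40: 40·40 = 1600 ≡ 40, then 40·40 = 1600 ≡ 40. So 14^38 ≡ 40 (mod 52).
So σ(12) = σ(14) = 40 while 12 ≠ 14, thus σ is not injective.
A non-injective map from the 52-element set ℤ_{52} to itself takes at most 51 distinct values, so it cannot be surjective. Thus σ is not surjective.
Since σ is not surjective, we determine |image(σ)|. Computing x^38 mod 52 for each x (by repeated squaring, reducing mod 52 at every step), the values σ(0), σ(1), …, σ(51) are: 0, 1, 4, 9, 16, 25, 36, 49, 12, 29, 48, 17, 40, 13, 40, 17, 48, 29, 12, 49, 36, 25, 16, 9, 4, 1, 0, 1, 4, 9, 16, 25, 36, 49, 12, 29, 48, 17, 40, 13, 40, 17, 48, 29, 12, 49, 36, 25, 16, 9, 4, 1.
The distinct values are {0, 1, 4, 9, 12, 13, 16, 17, 25, 29, 36, 40, 48, 49}; there are 14 of them.

14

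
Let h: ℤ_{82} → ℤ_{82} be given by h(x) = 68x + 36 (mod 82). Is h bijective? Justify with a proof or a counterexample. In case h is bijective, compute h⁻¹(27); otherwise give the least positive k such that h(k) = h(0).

Recall: h is injective when h(a) = h(b) forces a = b.
We have gcd(68, 82) = 2 > 1. Taking a = 0 and b = 41: h(0) = 36 and h(41) = 68·41 + 36 = 2824 ≡ 36 (mod 82).
So h(0) = h(41) while 0 ≠ 41, therefore h is not injective, hence not bijective.
Since h is not bijective, we find the least positive k with h(k) = h(0): this means 68k ≡ 0 (mod 82), i.e. 82 ∣ 68k. Since gcd(68, 82) = 2, dividing through by 2 this holds exactly when 41 ∣ 34k, and as gcd(34, 41) = 1, exactly when 41 ∣ k.
The smallest positive such k is 41.

41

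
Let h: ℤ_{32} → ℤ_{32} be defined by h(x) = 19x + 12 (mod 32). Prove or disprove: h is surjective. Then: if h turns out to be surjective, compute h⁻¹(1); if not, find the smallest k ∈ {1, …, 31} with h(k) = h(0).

By definition, h is surjective if every y in the codomain equals h(x) for some x in the domain.
Since gcd(19, 32) = 1, 19 is invertible modulo 32. Euclid's algorithm: 32 = 1·19 + 13, 19 = 1·13 + 6, 13 = 2·6 + 1; back-substituting gives 1 = 27·19 − 16·32, so 19⁻¹ ≡ 27 (mod 32).
For any y ∈ ℤ_{32}, x = 27(y − 12) mod 32 satisfies h(x) = 19·27(y − 12) + 12 ≡ y (since 19·27 ≡ 1 mod 32). So every y has a preimage.
Hence h is surjective.
Since h is surjective, we find h⁻¹(1): we need 19x ≡ 1 − 12 ≡ 21 (mod 32). Using 19⁻¹ = 27: x ≡ 27·21 = 567 = 17·32 + 23, so x = 23.
Check: h(23) = 19·23 + 12 = 449 = 14·32 + 1 ≡ 1 (mod 32).

23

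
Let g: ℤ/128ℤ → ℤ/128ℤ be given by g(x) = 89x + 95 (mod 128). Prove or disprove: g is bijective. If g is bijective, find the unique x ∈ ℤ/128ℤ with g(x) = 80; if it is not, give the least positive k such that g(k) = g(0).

89

Suppose g(a) = g(b) in ℤ/128ℤ. Then 89a + 95 ≡ 89b + 95 (mod 128), so 89(a − b) ≡ 0 (mod 128).
Since gcd(89, 128) = 1, 89 is invertible modulo 128, so a − b ≡ 0 (mod 128), i.e. a = b.
We now compute 89⁻¹ mod 128 explicitly. Euclid's algorithm: 128 = 1·89 + 39, 89 = 2·39 + 11, 39 = 3·11 + 6, 11 = 1·6 + 5, 6 = 1·5 + 1; back-substituting gives 1 = 105·89 − 73·128, so 89⁻¹ ≡ 105 (mod 128).
Then y ↦ 105(y − 95) is a two-sided inverse to g, so every y ∈ ℤ/128ℤ has a preimage.
Therefore g is bijective.
Since g is bijective, we find g⁻¹(80): we need 89x ≡ 80 − 95 ≡ 113 (mod 128). Using 89⁻¹ = 105: x ≡ 105·113 = 11865 = 92·128 + 89, so x = 89.
Check: g(89) = 89·89 + 95 = 8016 = 62·128 + 80 ≡ 80 (mod 128).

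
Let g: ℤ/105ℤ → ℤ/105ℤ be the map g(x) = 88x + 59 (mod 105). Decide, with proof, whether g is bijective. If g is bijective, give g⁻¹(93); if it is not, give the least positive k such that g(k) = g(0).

103

Recall: g is injective if g(x_1) = g(x_2) implies x_1 = x_2.
Suppose g(x_1) = g(x_2) in ℤ/105ℤ. Then 88x_1 + 59 ≡ 88x_2 + 59 (mod 105), so 88(x_1 − x_2) ≡ 0 (mod 105).
Since gcd(88, 105) = 1, 88 is invertible modulo 105, so x_1 − x_2 ≡ 0 (mod 105), i.e. x_1 = x_2.
We now compute 88⁻¹ mod 105 explicitly. Euclid's algorithm: 105 = 1·88 + 17, 88 = 5·17 + 3, 17 = 5·3 + 2, 3 = 1·2 + 1; back-substituting gives 1 = 37·88 − 31·105, so 88⁻¹ ≡ 37 (mod 105).
Then y ↦ 37(y − 59) is a two-sided inverse to g, so every y ∈ ℤ/105ℤ has a preimage.
Therefore g is bijective.
Since g is bijective, we compute g⁻¹(93): solve 88x + 59 ≡ 93 (mod 105), i.e. 88x ≡ 34 (mod 105).
Multiplying by 88⁻¹ = 37 gives x ≡ 37·34 = 1258 = 11·105 + 103 ≡ 103 (mod 105).
Check: g(103) = 88·103 + 59 = 9123 = 86·105 + 93 ≡ 93 (mod 105).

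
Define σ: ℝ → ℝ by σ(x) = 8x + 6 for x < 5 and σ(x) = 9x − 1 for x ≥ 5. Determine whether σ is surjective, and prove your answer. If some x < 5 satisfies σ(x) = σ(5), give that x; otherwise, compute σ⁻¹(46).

Both pieces are strictly increasing (slopes 8 and 9), so each is injective on its own interval.
The left piece maps (−∞, 5) onto (−∞, 46); the right piece maps [5, ∞) onto [44, ∞).
The union (−∞, 46) ∪ [44, ∞) covers ℝ, so σ is surjective.
For the follow-up: the images overlap, so an x < 5 with σ(x) = σ(5) exists. σ(5) = 44; solving 8x + 6 = 44 for x < 5 gives x = (44 − 6)/8 = 19/4.

19/4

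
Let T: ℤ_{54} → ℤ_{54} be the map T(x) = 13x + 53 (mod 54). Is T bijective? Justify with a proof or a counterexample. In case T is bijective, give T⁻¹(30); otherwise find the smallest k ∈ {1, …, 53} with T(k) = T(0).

Suppose T(s) = T(t) in ℤ_{54}. Then 13s + 53 ≡ 13t + 53 (mod 54), thus 13(s − t) ≡ 0 (mod 54).
Since gcd(13, 54) = 1, 13 is invertible modulo 54, hence s − t ≡ 0 (mod 54), i.e. s = t.
We now compute 13⁻¹ mod 54 explicitly. Euclid's algorithm: 54 = 4·13 + 2, 13 = 6·2 + 1; back-substituting gives 1 = 25·13 − 6·54, so 13⁻¹ ≡ 25 (mod 54).
For any y ∈ ℤ_{54}, x = 25(y − 53) mod 54 satisfies T(x) = 13·25(y − 53) + 53 ≡ y (since 13·25 ≡ 1 mod 54). So every y has a preimage.
So T is bijective.
Since T is bijective, we compute T⁻¹(30): solve 13x + 53 ≡ 30 (mod 54), i.e. 13x ≡ 31 (mod 54).
Multiplying by 13⁻¹ = 25 gives x ≡ 25·31 = 775 = 14·54 + 19 ≡ 19 (mod 54).
Check: T(19) = 13·19 + 53 = 300 = 5·54 + 30 ≡ 30 (mod 54).

19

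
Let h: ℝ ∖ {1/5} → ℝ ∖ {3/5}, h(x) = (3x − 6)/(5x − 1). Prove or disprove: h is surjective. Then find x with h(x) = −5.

11/28

For any y ≠ 3/5, solving y(5x − 1) = 3x − 6 for x gives a well-defined x ≠ 1/5. So h is surjective.
Solving h(x) = −5: cross-multiplying gives 3x − 6 = −5(5x − 1), which rearranges to 28x = 11, so x = 11/28.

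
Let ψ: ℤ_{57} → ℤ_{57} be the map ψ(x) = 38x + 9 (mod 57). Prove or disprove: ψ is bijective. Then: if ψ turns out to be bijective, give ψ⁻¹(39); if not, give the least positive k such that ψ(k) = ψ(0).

3

We have gcd(38, 57) = 19 > 1. Taking s = 0 and t = 3: ψ(0) = 9 and ψ(3) = 38·3 + 9 = 123 ≡ 9 (mod 57).
So ψ(0) = ψ(3) while 0 ≠ 3, so ψ is not injective, hence not bijective.
Since ψ is not bijective, we find the least positive k with ψ(k) = ψ(0): this means 38k ≡ 0 (mod 57), i.e. 57 ∣ 38k. Since gcd(38, 57) = 19, dividing through by 19 this holds exactly when 3 ∣ 2k, and as gcd(2, 3) = 1, exactly when 3 ∣ k.
The smallest positive such k is 3.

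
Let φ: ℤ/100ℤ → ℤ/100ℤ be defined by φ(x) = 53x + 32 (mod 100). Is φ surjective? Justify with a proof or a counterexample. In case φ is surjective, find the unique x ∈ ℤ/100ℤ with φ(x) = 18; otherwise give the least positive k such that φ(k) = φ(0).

62

Since gcd(53, 100) = 1, 53 is invertible modulo 100. Euclid's algorithm: 100 = 1·53 + 47, 53 = 1·47 + 6, 47 = 7·6 + 5, 6 = 1·5 + 1; back-substituting gives 1 = 17·53 − 9·100, so 53⁻¹ ≡ 17 (mod 100).
For any y ∈ ℤ/100ℤ, x = 17(y − 32) mod 100 satisfies φ(x) = 53·17(y − 32) + 32 ≡ y (since 53·17 ≡ 1 mod 100). So every y has a preimage.
So φ is surjective.
Since φ is surjective, we compute φ⁻¹(18): solve 53x + 32 ≡ 18 (mod 100), i.e. 53x ≡ 86 (mod 100).
Multiplying by 53⁻¹ = 17 gives x ≡ 17·86 = 1462 = 14·100 + 62 ≡ 62 (mod 100).
Check: φ(62) = 53·62 + 32 = 3318 = 33·100 + 18 ≡ 18 (mod 100).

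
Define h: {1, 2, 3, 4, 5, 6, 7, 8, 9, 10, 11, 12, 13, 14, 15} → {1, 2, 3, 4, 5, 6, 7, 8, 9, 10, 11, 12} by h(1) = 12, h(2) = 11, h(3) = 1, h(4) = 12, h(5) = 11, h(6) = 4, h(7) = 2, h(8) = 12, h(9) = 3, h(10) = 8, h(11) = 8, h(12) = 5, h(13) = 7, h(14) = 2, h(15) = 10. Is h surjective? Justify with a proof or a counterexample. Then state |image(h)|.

10

No element maps to 6, so h is not surjective.
The image of h is {1, 2, 3, 4, 5, 7, 8, 10, 11, 12}, which has 10 elements.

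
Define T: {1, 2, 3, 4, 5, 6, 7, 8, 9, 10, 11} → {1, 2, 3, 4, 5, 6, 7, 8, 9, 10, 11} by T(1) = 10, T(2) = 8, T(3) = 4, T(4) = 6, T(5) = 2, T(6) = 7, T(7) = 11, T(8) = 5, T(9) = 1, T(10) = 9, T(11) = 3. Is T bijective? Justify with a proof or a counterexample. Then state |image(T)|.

11

The values 10, 8, 4, 6, 2, 7, 11, 5, 1, 9, 3 are a permutation of {1, 2, 3, 4, 5, 6, 7, 8, 9, 10, 11}: each element appears exactly once.
So T is injective and surjective, hence bijective.
The image of T is {1, 2, 3, 4, 5, 6, 7, 8, 9, 10, 11}, which has 11 elements.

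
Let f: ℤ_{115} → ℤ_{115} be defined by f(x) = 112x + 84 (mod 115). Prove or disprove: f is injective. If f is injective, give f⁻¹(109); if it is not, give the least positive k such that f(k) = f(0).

If f(a) = f(b), then 112a ≡ 112b (mod 115). Because gcd(112, 115) = 1, we may cancel 112 to get a ≡ b (mod 115).
So f is injective.
We now compute 112⁻¹ mod 115 explicitly. Euclid's algorithm: 115 = 1·112 + 3, 112 = 37·3 + 1; back-substituting gives 1 = 38·112 − 37·115, so 112⁻¹ ≡ 38 (mod 115).
Since f is injective, we compute f⁻¹(109): solve 112x + 84 ≡ 109 (mod 115), i.e. 112x ≡ 25 (mod 115).
Multiplying by 112⁻¹ = 38 gives x ≡ 38·25 = 950 = 8·115 + 30 ≡ 30 (mod 115).
Check: f(30) = 112·30 + 84 = 3444 = 29·115 + 109 ≡ 109 (mod 115).

30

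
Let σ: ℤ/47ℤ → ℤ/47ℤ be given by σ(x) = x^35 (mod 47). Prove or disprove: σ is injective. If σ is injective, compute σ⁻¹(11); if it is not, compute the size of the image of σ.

Since 47 is prime, the nonzero elements of ℤ/47ℤ form a cyclic group of order 46.
As gcd(35, 46) = 1, raising to the 35th power is a bijection on this group: if a^35 ≡ b^35 then (ab^{−1})^35 = 1, and the only element of order dividing gcd(35, 46) = 1 is 1, so a = b.
With σ(0) = 0 this makes σ injective on all of ℤ/47ℤ, hence bijective (finite equal-size domain and codomain). In particular σ is injective.
Since σ is injective, we find the preimage of 11. The inverse of x ↦ x^35 on (ℤ/47ℤ)^× is x ↦ x^25, because 35·25 = 875 = 19·46 + 1 ≡ 1 (mod 46) and x^{46} = 1 for x ≠ 0 (Fermat). So σ⁻¹(11) = 11^25 mod 47.
Repeated squaring mod 47: 11^1 ≡ 11, 11^2 ≡ 11² = 121 ≡ 27, 11^4 ≡ 27² = 729 ≡ 24, 11^8 ≡ 24² = 576 ≡ 12, 11^16 ≡ 12² = 144 ≡ 3. Since 25 = 16 + 8 + 1, 11^25 ≡ 3·12·11: 3·12 = 36, then 36·11 = 396 ≡ 20. So 11^25 ≡ 20 (mod 47).
Hence σ⁻¹(11) = 20.

20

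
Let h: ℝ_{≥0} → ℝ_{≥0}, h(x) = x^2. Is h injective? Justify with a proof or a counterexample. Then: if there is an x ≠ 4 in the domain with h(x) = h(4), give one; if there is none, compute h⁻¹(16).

4

On ℝ_{≥0}, x ↦ x^2 is strictly increasing, so h(s) = h(t) forces s = t. Hence h is injective.
Since x ↦ x^2 is strictly increasing on ℝ_{≥0}, it is injective there, so no x ≠ 4 in the domain has h(x) = h(4). We therefore compute h⁻¹(16) = 16^{1/2} = 4 (indeed 4^2 = 16).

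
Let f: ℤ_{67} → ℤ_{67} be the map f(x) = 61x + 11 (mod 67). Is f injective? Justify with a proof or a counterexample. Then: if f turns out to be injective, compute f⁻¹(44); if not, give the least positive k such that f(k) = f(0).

28

Suppose f(u) = f(v) in ℤ_{67}. Then 61u + 11 ≡ 61v + 11 (mod 67), thus 61(u − v) ≡ 0 (mod 67).
Since gcd(61, 67) = 1, 61 is invertible modulo 67, thus u − v ≡ 0 (mod 67), i.e. u = v.
Thus f is injective.
We now compute 61⁻¹ mod 67 explicitly. Euclid's algorithm: 67 = 1·61 + 6, 61 = 10·6 + 1; back-substituting gives 1 = 11·61 − 10·67, so 61⁻¹ ≡ 11 (mod 67).
Since f is injective, we compute f⁻¹(44): solve 61x + 11 ≡ 44 (mod 67), i.e. 61x ≡ 33 (mod 67).
Multiplying by 61⁻¹ = 11 gives x ≡ 11·33 = 363 = 5·67 + 28 ≡ 28 (mod 67).
Check: f(28) = 61·28 + 11 = 1719 = 25·67 + 44 ≡ 44 (mod 67).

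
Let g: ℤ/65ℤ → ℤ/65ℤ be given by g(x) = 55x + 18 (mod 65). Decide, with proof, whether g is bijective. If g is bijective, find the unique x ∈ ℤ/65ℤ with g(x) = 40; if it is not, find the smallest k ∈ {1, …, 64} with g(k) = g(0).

Recall that g is injective when g(u) = g(v) forces u = v.
We have gcd(55, 65) = 5 > 1. Taking u = 0 and v = 13: g(0) = 18 and g(13) = 55·13 + 18 = 733 ≡ 18 (mod 65).
So g(0) = g(13) while 0 ≠ 13, therefore g is not injective, hence not bijective.
Since g is not bijective, we find the least positive k with g(k) = g(0): this means 55k ≡ 0 (mod 65), i.e. 65 ∣ 55k. Since gcd(55, 65) = 5, dividing through by 5 this holds exactly when 13 ∣ 11k, and as gcd(11, 13) = 1, exactly when 13 ∣ k.
The smallest positive such k is 13.

13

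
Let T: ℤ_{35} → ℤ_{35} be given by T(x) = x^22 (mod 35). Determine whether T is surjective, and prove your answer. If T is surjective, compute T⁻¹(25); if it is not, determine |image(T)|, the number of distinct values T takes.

T(1) = 1^22 = 1.
T(6): Repeated squaring mod 35: 6^1 ≡ 6, 6^2 ≡ 6² = 36 ≡ 1, 6^4 ≡ 1² = 1, 6^8 ≡ 1² = 1, 6^16 ≡ 1² = 1. Since 22 = 16 + 4 + 2, 6^22 ≡ 1·1·1: 1·1 = 1, then 1·1 = 1. So 6^22 ≡ 1 (mod 35).
So T(1) = T(6) = 1 while 1 ≠ 6, so T is not injective.
A non-injective map from the 35-element set ℤ_{35} to itself takes at most 34 distinct values, so it cannot be surjective. Hence T is not surjective.
Since T is not surjective, we determine |image(T)|. Computing x^22 mod 35 for each x (by repeated squaring, reducing mod 35 at every step), the values T(0), T(1), …, T(34) are: 0, 1, 9, 4, 11, 30, 1, 14, 29, 16, 25, 11, 9, 29, 21, 15, 16, 4, 4, 16, 15, 21, 29, 9, 11, 25, 16, 29, 14, 1, 30, 11, 4, 9, 1.
The distinct values are {0, 1, 4, 9, 11, 14, 15, 16, 21, 25, 29, 30}; there are 12 of them.

12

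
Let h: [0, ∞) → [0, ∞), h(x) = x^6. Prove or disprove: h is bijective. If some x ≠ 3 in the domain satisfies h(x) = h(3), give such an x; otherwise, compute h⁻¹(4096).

4

On [0, ∞), x ↦ x^6 is strictly increasing (injective) and for any y ∈ [0, ∞) the 6th root y^{1/6} lies in [0, ∞) (surjective). So h is bijective.
Since x ↦ x^6 is strictly increasing on [0, ∞), it is injective there, so no x ≠ 3 in the domain has h(x) = h(3). We therefore compute h⁻¹(4096) = 4096^{1/6} = 4 (indeed 4^6 = 4096).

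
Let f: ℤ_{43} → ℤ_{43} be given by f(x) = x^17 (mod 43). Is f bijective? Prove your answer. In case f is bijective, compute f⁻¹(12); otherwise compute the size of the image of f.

34

Since 43 is prime, the nonzero elements of ℤ_{43} form a cyclic group of order 42.
As gcd(17, 42) = 1, raising to the 17th power is a bijection on this group: if s^17 ≡ t^17 then (st^{−1})^17 = 1, and the only element of order dividing gcd(17, 42) = 1 is 1, so s = t.
With f(0) = 0 this makes f injective on all of ℤ_{43}, hence bijective (finite equal-size domain and codomain). In particular f is bijective.
Since f is bijective, we find the preimage of 12. The inverse of x ↦ x^17 on (ℤ_{43})^× is x ↦ x^5, because 17·5 = 85 = 2·42 + 1 ≡ 1 (mod 42) and x^{42} = 1 for x ≠ 0 (Fermat). So f⁻¹(12) = 12^5 mod 43.
Repeated squaring mod 43: 12^1 ≡ 12, 12^2 ≡ 12² = 144 ≡ 15, 12^4 ≡ 15² = 225 ≡ 10. Since 5 = 4 + 1, 12^5 ≡ 10·12: 10·12 = 120 ≡ 34. So 12^5 ≡ 34 (mod 43).
Hence f⁻¹(12) = 34.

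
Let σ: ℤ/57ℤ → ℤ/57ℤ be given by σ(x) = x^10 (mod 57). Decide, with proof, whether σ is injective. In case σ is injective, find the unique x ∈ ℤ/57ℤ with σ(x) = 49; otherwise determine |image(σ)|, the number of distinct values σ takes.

σ(8): Repeated squaring mod 57: 8^1 ≡ 8, 8^2 ≡ 8² = 64 ≡ 7, 8^4 ≡ 7² = 49, 8^8 ≡ 49² = 2401 ≡ 7. Since 10 = 8 + 2, 8^10 ≡ 7·7: 7·7 = 49. So 8^10 ≡ 49 (mod 57).
σ(11): Repeated squaring mod 57: 11^1 ≡ 11, 11^2 ≡ 11² = 121 ≡ 7, 11^4 ≡ 7² = 49, 11^8 ≡ 49² = 2401 ≡ 7. Since 10 = 8 + 2, 11^10 ≡ 7·7: 7·7 = 49. So 11^10 ≡ 49 (mod 57).
So σ(8) = σ(11) = 49 while 8 ≠ 11, so σ is not injective.
Since σ is not injective, we determine |image(σ)|. Computing x^10 mod 57 for each x (by repeated squaring, reducing mod 57 at every step), the values σ(0), σ(1), …, σ(56) are: 0, 1, 55, 54, 4, 43, 6, 7, 49, 9, 28, 49, 45, 25, 43, 42, 16, 55, 39, 19, 1, 36, 16, 4, 24, 25, 7, 30, 28, 28, 30, 7, 25, 24, 4, 16, 36, 1, 19, 39, 55, 16, 42, 43, 25, 45, 49, 28, 9, 49, 7, 6, 43, 4, 54, 55, 1.
The distinct values are {0, 1, 4, 6, 7, 9, 16, 19, 24, 25, 28, 30, 36, 39, 42, 43, 45, 49, 54, 55}; there are 20 of them.

20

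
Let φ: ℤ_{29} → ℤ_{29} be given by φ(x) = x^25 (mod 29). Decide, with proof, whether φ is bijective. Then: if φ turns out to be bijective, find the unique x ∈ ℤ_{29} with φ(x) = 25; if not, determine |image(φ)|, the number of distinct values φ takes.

16

Since 29 is prime, the nonzero elements of ℤ_{29} form a cyclic group of order 28.
As gcd(25, 28) = 1, raising to the 25th power is a bijection on this group: if u^25 ≡ v^25 then (uv^{−1})^25 = 1, and the only element of order dividing gcd(25, 28) = 1 is 1, so u = v.
With φ(0) = 0 this makes φ injective on all of ℤ_{29}, hence bijective (finite equal-size domain and codomain). In particular φ is bijective.
Since φ is bijective, we find the preimage of 25. The inverse of x ↦ x^25 on (ℤ_{29})^× is x ↦ x^9, because 25·9 = 225 = 8·28 + 1 ≡ 1 (mod 28) and x^{28} = 1 for x ≠ 0 (Fermat). So φ⁻¹(25) = 25^9 mod 29.
Repeated squaring mod 29: 25^1 ≡ 25, 25^2 ≡ 25² = 625 ≡ 16, 25^4 ≡ 16² = 256 ≡ 24, 25^8 ≡ 24² = 576 ≡ 25. Since 9 = 8 + 1, 25^9 ≡ 25·25: 25·25 = 625 ≡ 16. So 25^9 ≡ 16 (mod 29).
Hence φ⁻¹(25) = 16.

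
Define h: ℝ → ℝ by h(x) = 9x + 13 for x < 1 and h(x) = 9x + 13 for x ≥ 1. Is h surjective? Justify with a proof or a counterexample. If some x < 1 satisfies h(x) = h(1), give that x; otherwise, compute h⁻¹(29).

Both pieces are strictly increasing (slopes 9 and 9), so each is injective on its own interval.
The left piece maps (−∞, 1) onto (−∞, 22); the right piece maps [1, ∞) onto [22, ∞).
These images together cover ℝ, so h is surjective.
Because the two images are disjoint, no x < 1 has h(x) = h(1), so we compute h⁻¹(29): 29 lies in [22, ∞), so solve 9x + 13 = 29: x = (29 − 13)/9 = 16/9.

16/9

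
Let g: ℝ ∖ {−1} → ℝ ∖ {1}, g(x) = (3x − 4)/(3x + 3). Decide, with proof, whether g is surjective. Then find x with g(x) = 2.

For any y ≠ 1, solving y(3x + 3) = 3x − 4 for x gives a well-defined x ≠ −1. So g is surjective.
Solving g(x) = 2: cross-multiplying gives 3x − 4 = 2(3x + 3), which rearranges to −3x = 10, so x = −10/3.

-10/3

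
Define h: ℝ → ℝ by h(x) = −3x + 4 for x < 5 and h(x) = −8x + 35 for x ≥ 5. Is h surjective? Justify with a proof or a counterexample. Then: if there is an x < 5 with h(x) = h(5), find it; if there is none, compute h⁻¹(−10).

Both pieces are strictly decreasing (slopes −3 and −8), so each is injective on its own interval.
The left piece maps (−∞, 5) onto (−11, ∞); the right piece maps [5, ∞) onto (−∞, −5].
The union (−11, ∞) ∪ (−∞, −5] covers ℝ, so h is surjective.
For the follow-up: the images overlap, so an x < 5 with h(x) = h(5) exists. h(5) = −5; solving −3x + 4 = −5 for x < 5 gives x = (−5 − 4)/(−3) = 3.

3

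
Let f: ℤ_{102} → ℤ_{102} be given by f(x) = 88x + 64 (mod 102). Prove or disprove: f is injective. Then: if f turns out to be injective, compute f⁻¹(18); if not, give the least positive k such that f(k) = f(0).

We have gcd(88, 102) = 2 > 1. Taking s = 0 and t = 51: f(0) = 64 and f(51) = 88·51 + 64 = 4552 ≡ 64 (mod 102).
So f(0) = f(51) while 0 ≠ 51, so f is not injective.
Since f is not injective, we find the least positive k with f(k) = f(0): this means 88k ≡ 0 (mod 102), i.e. 102 ∣ 88k. Since gcd(88, 102) = 2, dividing through by 2 this holds exactly when 51 ∣ 44k, and as gcd(44, 51) = 1, exactly when 51 ∣ k.
The smallest positive such k is 51.

51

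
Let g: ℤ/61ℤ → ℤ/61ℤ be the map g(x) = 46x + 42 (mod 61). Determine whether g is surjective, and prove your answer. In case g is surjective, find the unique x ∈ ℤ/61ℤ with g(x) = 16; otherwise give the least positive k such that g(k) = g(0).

Since gcd(46, 61) = 1, 46 is invertible modulo 61. Euclid's algorithm: 61 = 1·46 + 15, 46 = 3·15 + 1; back-substituting gives 1 = 4·46 − 3·61, so 46⁻¹ ≡ 4 (mod 61).
For any y ∈ ℤ/61ℤ, x = 4(y − 42) mod 61 satisfies g(x) = 46·4(y − 42) + 42 ≡ y (since 46·4 ≡ 1 mod 61). So every y has a preimage.
Therefore g is surjective.
Since g is surjective, we compute g⁻¹(16): solve 46x + 42 ≡ 16 (mod 61), i.e. 46x ≡ 35 (mod 61).
Multiplying by 46⁻¹ = 4 gives x ≡ 4·35 = 140 = 2·61 + 18 ≡ 18 (mod 61).
Check: g(18) = 46·18 + 42 = 870 = 14·61 + 16 ≡ 16 (mod 61).

18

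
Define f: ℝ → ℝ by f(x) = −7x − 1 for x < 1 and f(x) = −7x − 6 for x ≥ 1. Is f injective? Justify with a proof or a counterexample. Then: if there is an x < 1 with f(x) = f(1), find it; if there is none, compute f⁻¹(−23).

Both pieces are strictly decreasing (slopes −7 and −7), so each is injective on its own interval.
The left piece maps (−∞, 1) onto (−8, ∞); the right piece maps [1, ∞) onto (−∞, −13].
These images are disjoint, so no value is attained by both pieces. Therefore f is injective.
Because the two images are disjoint, no x < 1 has f(x) = f(1), so we compute f⁻¹(−23): −23 lies in (−∞, −13], so solve −7x − 6 = −23: x = (−23 + 6)/(−7) = 17/7.

17/7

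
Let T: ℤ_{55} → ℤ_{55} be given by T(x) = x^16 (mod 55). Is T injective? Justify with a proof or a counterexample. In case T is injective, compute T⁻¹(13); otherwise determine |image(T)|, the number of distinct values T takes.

T(4): Repeated squaring mod 55: 4^1 ≡ 4, 4^2 ≡ 4² = 16, 4^4 ≡ 16² = 256 ≡ 36, 4^8 ≡ 36² = 1296 ≡ 31, 4^16 ≡ 31² = 961 ≡ 26. So 4^16 ≡ 26 (mod 55).
T(7): Repeated squaring mod 55: 7^1 ≡ 7, 7^2 ≡ 7² = 49, 7^4 ≡ 49² = 2401 ≡ 36, 7^8 ≡ 36² = 1296 ≡ 31, 7^16 ≡ 31² = 961 ≡ 26. So 7^16 ≡ 26 (mod 55).
So T(4) = T(7) = 26 while 4 ≠ 7, therefore T is not injective.
Since T is not injective, we determine |image(T)|. Computing x^16 mod 55 for each x (by repeated squaring, reducing mod 55 at every step), the values T(0), T(1), …, T(54) are: 0, 1, 31, 36, 26, 5, 16, 26, 36, 31, 45, 11, 1, 31, 36, 15, 16, 16, 26, 36, 20, 1, 11, 1, 31, 25, 26, 16, 16, 26, 25, 31, 1, 11, 1, 20, 36, 26, 16, 16, 15, 36, 31, 1, 11, 45, 31, 36, 26, 16, 5, 26, 36, 31, 1.
The distinct values are {0, 1, 5, 11, 15, 16, 20, 25, 26, 31, 36, 45}; there are 12 of them.

12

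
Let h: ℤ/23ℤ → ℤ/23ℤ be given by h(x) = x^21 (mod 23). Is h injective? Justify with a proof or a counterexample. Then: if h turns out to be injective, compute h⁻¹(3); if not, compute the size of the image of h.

Since 23 is prime, the nonzero elements of ℤ/23ℤ form a cyclic group of order 22.
As gcd(21, 22) = 1, raising to the 21st power is a bijection on this group: if s^21 ≡ t^21 then (st^{−1})^21 = 1, and the only element of order dividing gcd(21, 22) = 1 is 1, so s = t.
With h(0) = 0 this makes h injective on all of ℤ/23ℤ, hence bijective (finite equal-size domain and codomain). In particular h is injective.
Since h is injective, we find the preimage of 3. The inverse of x ↦ x^21 on (ℤ/23ℤ)^× is x ↦ x^21, because 21·21 = 441 = 20·22 + 1 ≡ 1 (mod 22) and x^{22} = 1 for x ≠ 0 (Fermat). So h⁻¹(3) = 3^21 mod 23.
Repeated squaring mod 23: 3^1 ≡ 3, 3^2 ≡ 3² = 9, 3^4 ≡ 9² = 81 ≡ 12, 3^8 ≡ 12² = 144 ≡ 6, 3^16 ≡ 6² = 36 ≡ 13. Since 21 = 16 + 4 + 1, 3^21 ≡ 13·12·3: 13·12 = 156 ≡ 18, then 18·3 = 54 ≡ 8. So 3^21 ≡ 8 (mod 23).
Hence h⁻¹(3) = 8.

8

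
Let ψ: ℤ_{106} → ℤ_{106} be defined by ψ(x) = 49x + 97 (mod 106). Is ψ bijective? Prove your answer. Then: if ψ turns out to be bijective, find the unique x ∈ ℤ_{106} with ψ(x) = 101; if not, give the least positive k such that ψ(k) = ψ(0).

52

If ψ(a) = ψ(b), then 49a ≡ 49b (mod 106). Because gcd(49, 106) = 1, we may cancel 49 to get a ≡ b (mod 106).
We now compute 49⁻¹ mod 106 explicitly. Euclid's algorithm: 106 = 2·49 + 8, 49 = 6·8 + 1; back-substituting gives 1 = 13·49 − 6·106, so 49⁻¹ ≡ 13 (mod 106).
For any y ∈ ℤ_{106}, x = 13(y − 97) mod 106 satisfies ψ(x) = 49·13(y − 97) + 97 ≡ y (since 49·13 ≡ 1 mod 106). So every y has a preimage.
Thus ψ is bijective.
Since ψ is bijective, we compute ψ⁻¹(101): solve 49x + 97 ≡ 101 (mod 106), i.e. 49x ≡ 4 (mod 106).
Multiplying by 49⁻¹ = 13 gives x ≡ 13·4 = 52 ≡ 52 (mod 106).
Check: ψ(52) = 49·52 + 97 = 2645 = 24·106 + 101 ≡ 101 (mod 106).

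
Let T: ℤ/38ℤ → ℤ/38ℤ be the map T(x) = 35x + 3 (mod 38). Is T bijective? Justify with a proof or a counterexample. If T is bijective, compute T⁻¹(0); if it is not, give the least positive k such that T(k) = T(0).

1

Suppose T(s) = T(t) in ℤ/38ℤ. Then 35s + 3 ≡ 35t + 3 (mod 38), therefore 35(s − t) ≡ 0 (mod 38).
Since gcd(35, 38) = 1, 35 is invertible modulo 38, hence s − t ≡ 0 (mod 38), i.e. s = t.
We now compute 35⁻¹ mod 38 explicitly. Euclid's algorithm: 38 = 1·35 + 3, 35 = 11·3 + 2, 3 = 1·2 + 1; back-substituting gives 1 = 25·35 − 23·38, so 35⁻¹ ≡ 25 (mod 38).
Then y ↦ 25(y − 3) is a two-sided inverse to T, so every y ∈ ℤ/38ℤ has a preimage.
Thus T is bijective.
Since T is bijective, we compute T⁻¹(0): solve 35x + 3 ≡ 0 (mod 38), i.e. 35x ≡ 35 (mod 38).
Multiplying by 35⁻¹ = 25 gives x ≡ 25·35 = 875 = 23·38 + 1 ≡ 1 (mod 38).
Check: T(1) = 35·1 + 3 = 38 = 1·38 + 0 ≡ 0 (mod 38).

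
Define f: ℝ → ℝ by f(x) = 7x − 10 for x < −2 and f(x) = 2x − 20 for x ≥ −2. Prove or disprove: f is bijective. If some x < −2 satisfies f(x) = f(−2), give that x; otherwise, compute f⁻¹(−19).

1/2

Both pieces are strictly increasing (slopes 7 and 2), so each is injective on its own interval.
The left piece maps (−∞, −2) onto (−∞, −24); the right piece maps [−2, ∞) onto [−24, ∞).
Since −24 = −24, the images partition ℝ: f is injective and surjective, hence bijective.
Because the two images are disjoint, no x < −2 has f(x) = f(−2), so we compute f⁻¹(−19): −19 lies in [−24, ∞), so solve 2x − 20 = −19: x = (−19 + 20)/2 = 1/2.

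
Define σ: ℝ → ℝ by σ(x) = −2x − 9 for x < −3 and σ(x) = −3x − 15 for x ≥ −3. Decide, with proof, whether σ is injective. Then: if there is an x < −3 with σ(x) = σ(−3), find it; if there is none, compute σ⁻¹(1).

Both pieces are strictly decreasing (slopes −2 and −3), so each is injective on its own interval.
The left piece maps (−∞, −3) onto (−3, ∞); the right piece maps [−3, ∞) onto (−∞, −6].
These images are disjoint, so no value is attained by both pieces. Therefore σ is injective.
Because the two images are disjoint, no x < −3 has σ(x) = σ(−3), so we compute σ⁻¹(1): 1 lies in (−3, ∞), so solve −2x − 9 = 1: x = (1 + 9)/(−2) = −5.

-5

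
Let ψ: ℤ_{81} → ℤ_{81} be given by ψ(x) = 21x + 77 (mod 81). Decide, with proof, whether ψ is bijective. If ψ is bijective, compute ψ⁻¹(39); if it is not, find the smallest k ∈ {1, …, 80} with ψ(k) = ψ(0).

We have gcd(21, 81) = 3 > 1. Taking a = 0 and b = 27: ψ(0) = 77 and ψ(27) = 21·27 + 77 = 644 ≡ 77 (mod 81).
So ψ(0) = ψ(27) while 0 ≠ 27, so ψ is not injective, hence not bijective.
Since ψ is not bijective, we find the least positive k with ψ(k) = ψ(0): this means 21k ≡ 0 (mod 81), i.e. 81 ∣ 21k. Since gcd(21, 81) = 3, dividing through by 3 this holds exactly when 27 ∣ 7k, and as gcd(7, 27) = 1, exactly when 27 ∣ k.
The smallest positive such k is 27.

27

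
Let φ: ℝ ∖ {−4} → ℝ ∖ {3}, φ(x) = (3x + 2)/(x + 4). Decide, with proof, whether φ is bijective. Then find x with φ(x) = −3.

-7/3

Suppose φ(u) = φ(v). Cross-multiplying: (3u + 2)(v + 4) = (3v + 2)(u + 4).
Expanding both sides and cancelling the symmetric terms leaves 10·(u − v) = 0. Since 10 ≠ 0, u = v. Therefore φ is injective.
For any y ≠ 3, solving y(x + 4) = 3x + 2 for x gives a well-defined x ≠ −4. So φ is surjective.
Thus φ is bijective.
Solving φ(x) = −3: cross-multiplying gives 3x + 2 = −3(x + 4), which rearranges to 6x = −14, so x = −7/3.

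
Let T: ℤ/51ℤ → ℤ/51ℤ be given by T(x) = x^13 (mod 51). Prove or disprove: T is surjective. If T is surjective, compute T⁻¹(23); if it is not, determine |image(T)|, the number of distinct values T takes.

41

Computing x^13 mod 51 for each x (by repeated squaring, reducing mod 51 at every step), the values T(0), T(1), …, T(50) are: 0, 1, 32, 12, 4, 20, 27, 40, 26, 42, 28, 41, 48, 13, 5, 36, 16, 17, 18, 49, 29, 21, 37, 44, 6, 43, 8, 45, 7, 14, 30, 22, 2, 33, 34, 35, 15, 46, 38, 3, 10, 23, 9, 25, 11, 24, 31, 47, 39, 19, 50.
Every element of ℤ/51ℤ appears exactly once in this list, so T is a bijection, and in particular surjective.
Since T is surjective, we read off the preimage of 23 from the same table: T(41) = 23, so T⁻¹(23) = 41.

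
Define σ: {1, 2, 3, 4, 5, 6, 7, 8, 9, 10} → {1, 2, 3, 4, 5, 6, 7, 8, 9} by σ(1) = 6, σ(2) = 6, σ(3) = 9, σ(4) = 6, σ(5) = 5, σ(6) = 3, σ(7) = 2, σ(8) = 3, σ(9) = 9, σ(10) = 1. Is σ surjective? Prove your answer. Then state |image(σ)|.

No element maps to 4, so σ is not surjective.
The image of σ is {1, 2, 3, 5, 6, 9}, which has 6 elements.

6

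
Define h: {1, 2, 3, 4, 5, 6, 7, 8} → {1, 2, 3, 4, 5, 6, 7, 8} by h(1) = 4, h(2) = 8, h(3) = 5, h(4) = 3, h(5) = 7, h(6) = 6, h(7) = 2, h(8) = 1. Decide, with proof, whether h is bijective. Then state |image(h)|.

8

The values 4, 8, 5, 3, 7, 6, 2, 1 are a permutation of {1, 2, 3, 4, 5, 6, 7, 8}: each element appears exactly once.
So h is injective and surjective, hence bijective.
The image of h is {1, 2, 3, 4, 5, 6, 7, 8}, which has 8 elements.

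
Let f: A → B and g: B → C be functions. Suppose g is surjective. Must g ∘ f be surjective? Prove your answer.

No. Take A = {1}, B = C = {1, 2, 3, 4, 5}, f(1) = 1, and g = identity (surjective).
Then (g ∘ f)(1) = 1, and 5 ∈ C has no preimage under g ∘ f, so g ∘ f is not surjective.

not surjective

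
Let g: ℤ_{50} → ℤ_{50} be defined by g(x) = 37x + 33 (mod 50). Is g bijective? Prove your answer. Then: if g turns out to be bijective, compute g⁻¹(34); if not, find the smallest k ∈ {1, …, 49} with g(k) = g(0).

23

Suppose g(s) = g(t) in ℤ_{50}. Then 37s + 33 ≡ 37t + 33 (mod 50), therefore 37(s − t) ≡ 0 (mod 50).
Since gcd(37, 50) = 1, 37 is invertible modulo 50, therefore s − t ≡ 0 (mod 50), i.e. s = t.
We now compute 37⁻¹ mod 50 explicitly. Euclid's algorithm: 50 = 1·37 + 13, 37 = 2·13 + 11, 13 = 1·11 + 2, 11 = 5·2 + 1; back-substituting gives 1 = 23·37 − 17·50, so 37⁻¹ ≡ 23 (mod 50).
Then y ↦ 23(y − 33) is a two-sided inverse to g, so every y ∈ ℤ_{50} has a preimage.
Therefore g is bijective.
Since g is bijective, we find g⁻¹(34): we need 37x ≡ 34 − 33 ≡ 1 (mod 50). Using 37⁻¹ = 23: x ≡ 23·1 = 23, so x = 23.
Check: g(23) = 37·23 + 33 = 884 = 17·50 + 34 ≡ 34 (mod 50).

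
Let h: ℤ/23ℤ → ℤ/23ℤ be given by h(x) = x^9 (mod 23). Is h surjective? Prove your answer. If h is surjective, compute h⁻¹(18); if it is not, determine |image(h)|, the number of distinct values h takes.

Since 23 is prime, the nonzero elements of ℤ/23ℤ form a cyclic group of order 22.
As gcd(9, 22) = 1, raising to the 9th power is a bijection on this group: if a^9 ≡ b^9 then (ab^{−1})^9 = 1, and the only element of order dividing gcd(9, 22) = 1 is 1, so a = b.
With h(0) = 0 this makes h injective on all of ℤ/23ℤ, hence bijective (finite equal-size domain and codomain). In particular h is surjective.
Since h is surjective, we find the preimage of 18. The inverse of x ↦ x^9 on (ℤ/23ℤ)^× is x ↦ x^5, because 9·5 = 45 = 2·22 + 1 ≡ 1 (mod 22) and x^{22} = 1 for x ≠ 0 (Fermat). So h⁻¹(18) = 18^5 mod 23.
Repeated squaring mod 23: 18^1 ≡ 18, 18^2 ≡ 18² = 324 ≡ 2, 18^4 ≡ 2² = 4. Since 5 = 4 + 1, 18^5 ≡ 4·18: 4·18 = 72 ≡ 3. So 18^5 ≡ 3 (mod 23).
Hence h⁻¹(18) = 3.

3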